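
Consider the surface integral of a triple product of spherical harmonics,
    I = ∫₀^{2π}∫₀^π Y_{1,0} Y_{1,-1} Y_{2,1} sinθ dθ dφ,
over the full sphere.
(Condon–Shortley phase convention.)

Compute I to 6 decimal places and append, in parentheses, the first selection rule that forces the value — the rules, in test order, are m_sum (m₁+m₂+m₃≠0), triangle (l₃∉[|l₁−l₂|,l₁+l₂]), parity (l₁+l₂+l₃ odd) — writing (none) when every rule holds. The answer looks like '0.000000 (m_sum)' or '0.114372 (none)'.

-0.218510 (none)

Rules hold: Σm=0, L=4 even, 0≤2≤2.
N = 3·3·5 = 45
Δ = 0!·2!·2!/5! = 1/30
Racah Σ t=0..0: t=0:+1/1 = 1/1
⇒ 3j(1 1 2; 0 0 0)² = 2/15, sgn +1
Racah Σ t=0..0: t=0:+1/2 = 1/2
⇒ 3j(1 1 2; 0 -1 1)² = 1/10, sgn -1
4πI² = N·(3j₀)²·(3jₘ)² = 3/5
I = -1·√(0.6/4π) = -0.21850969
No selection rule forces the value: the integral is nonzero (none).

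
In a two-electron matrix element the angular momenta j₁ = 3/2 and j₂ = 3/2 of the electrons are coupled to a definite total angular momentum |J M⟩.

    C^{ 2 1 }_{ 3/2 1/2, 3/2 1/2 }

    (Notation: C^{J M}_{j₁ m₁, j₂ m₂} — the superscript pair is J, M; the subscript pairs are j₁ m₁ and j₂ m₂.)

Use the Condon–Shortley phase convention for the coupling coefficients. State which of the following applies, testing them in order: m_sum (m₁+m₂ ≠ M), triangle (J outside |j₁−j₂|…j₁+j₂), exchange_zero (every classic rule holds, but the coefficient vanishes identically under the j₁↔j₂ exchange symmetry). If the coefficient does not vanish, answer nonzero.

exchange_zero

m-sum: m₁+m₂ = 1/2+1/2 = 1, M = 1  ✓
triangle: |j₁−j₂| = 0 ≤ J = 2 ≤ j₁+j₂ = 3  ✓
exchange: j₁=j₂ and m₁=m₂, and (−1)^(j₁+j₂−J) = (−1)^1 = −1 forces ⟨j₁m₁;j₂m₂|JM⟩ = −⟨j₂m₂;j₁m₁|JM⟩ = −⟨j₁m₁;j₂m₂|JM⟩ ⇒ the coefficient vanishes identically
Racah sum check: Σ_k collapses to 0 ⇒ CG = 0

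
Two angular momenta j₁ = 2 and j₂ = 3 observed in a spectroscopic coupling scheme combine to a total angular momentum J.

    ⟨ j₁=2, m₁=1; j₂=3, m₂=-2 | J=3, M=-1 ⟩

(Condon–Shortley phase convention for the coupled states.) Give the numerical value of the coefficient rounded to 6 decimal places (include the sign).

j₁+j₂−J=2  J+j₁−j₂=2  J−j₁+j₂=4  j₁+j₂+J+1=9
(j₁±m₁, j₂±m₂, J±M) = (3,1,1,5,2,4)
P² = 64
sum k=0..1:
  [0] +1/12 = 1/12
  [1] −1/48 = -1/48
S = 1/16
C² = P²·S² = 1/4 ; C = +0.500000

+√(1/4) ≈ +0.500000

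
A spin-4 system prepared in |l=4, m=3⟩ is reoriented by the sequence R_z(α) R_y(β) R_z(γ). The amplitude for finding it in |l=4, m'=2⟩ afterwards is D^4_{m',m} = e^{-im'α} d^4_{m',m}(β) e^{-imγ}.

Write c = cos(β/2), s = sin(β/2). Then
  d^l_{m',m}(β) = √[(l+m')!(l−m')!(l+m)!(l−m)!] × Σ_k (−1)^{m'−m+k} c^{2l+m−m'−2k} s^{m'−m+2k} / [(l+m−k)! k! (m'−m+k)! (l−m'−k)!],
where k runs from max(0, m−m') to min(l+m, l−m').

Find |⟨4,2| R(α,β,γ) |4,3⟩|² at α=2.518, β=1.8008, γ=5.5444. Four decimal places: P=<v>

P=0.1562

First d^4_{2,3}(β=1.8008), then the phase factors e^{-i(2)α} and e^{-i(3)γ}:
With c≡cos(β/2)=0.621297 and s≡sin(β/2)=0.783575, N=[720·2·5040·1]^{1/2}=2693.993318
The bounds max(0,m−m')=1 and min(l+m,l−m')=2 give 2 terms
  k=1: (−1)^0·2693.9933/(720)·0.6213^7·0.7836^1 = +0.104770
  k=2: (−1)^1·2693.9933/(240)·0.6213^5·0.7836^3 = -0.499945
d^4_{2,3}(1.8008) = +0.104770 -0.499945 = -0.395175
|D^4_{2,3}|² = |d^4_{2,3}(β)|² = (-0.395175)² = 0.156164 (the z-rotation phases have unit modulus)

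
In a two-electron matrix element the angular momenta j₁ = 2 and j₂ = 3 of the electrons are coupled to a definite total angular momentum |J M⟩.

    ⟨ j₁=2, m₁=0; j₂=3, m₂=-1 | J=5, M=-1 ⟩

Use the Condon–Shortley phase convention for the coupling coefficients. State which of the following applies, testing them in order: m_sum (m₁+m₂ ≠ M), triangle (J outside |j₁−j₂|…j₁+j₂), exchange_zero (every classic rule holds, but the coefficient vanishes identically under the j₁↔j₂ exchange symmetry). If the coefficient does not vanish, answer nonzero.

m-sum: m₁+m₂ = 0+(-1) = -1, M = -1  ✓
triangle: |j₁−j₂| = 1 ≤ J = 5 ≤ j₁+j₂ = 5  ✓
exchange: j₁≠j₂ or m₁≠m₂ — the exchange symmetry imposes no constraint here
value check: CG = +√(3/7) = +0.654654 ≠ 0

nonzero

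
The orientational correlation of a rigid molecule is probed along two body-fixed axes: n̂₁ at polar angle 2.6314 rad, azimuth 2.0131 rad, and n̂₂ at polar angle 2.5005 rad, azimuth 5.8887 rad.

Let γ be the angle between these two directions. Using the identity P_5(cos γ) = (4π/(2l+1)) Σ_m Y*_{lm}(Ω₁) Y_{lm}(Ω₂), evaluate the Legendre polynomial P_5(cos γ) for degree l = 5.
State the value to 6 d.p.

Term-by-term m-sum for l=5 (normalisation 4π/11 = 1.142397):
  m=-5: (-0.010334, -0.007706) × (-0.013883, 0.032689) = (0.000395, -0.000231)  (running Σ = (0.000395, -0.000231))
  m=-4: (0.014359, -0.071414) × (0.001075, -0.150493) = (-0.010732, -0.002238)  (running Σ = (-0.010337, -0.002469))
  m=-3: (0.228859, -0.056949) × (0.133642, 0.327595) = (0.049241, 0.067362)  (running Σ = (0.038905, 0.064894))
  m=-2: (0.287058, 0.350520) × (-0.317297, -0.319572) = (0.020934, -0.202954)  (running Σ = (0.059839, -0.138060))
  m=-1: (-0.168495, 0.355776) × (0.118742, 0.049433) = (-0.037595, 0.033916)  (running Σ = (0.022244, -0.104144))
  m=0: (0.180837, -0.000000) × (0.372130, 0.000000) = (0.067295, 0.000000)  (running Σ = (0.089539, -0.104144))
  m=1: (0.168495, 0.355776) × (-0.118742, 0.049433) = (-0.037595, -0.033916)  (running Σ = (0.051945, -0.138060))
  m=2: (0.287058, -0.350520) × (-0.317297, 0.319572) = (0.020934, 0.202954)  (running Σ = (0.072878, 0.064894))
  m=3: (-0.228859, -0.056949) × (-0.133642, 0.327595) = (0.049241, -0.067362)  (running Σ = (0.122120, -0.002469))
  m=4: (0.014359, 0.071414) × (0.001075, 0.150493) = (-0.010732, 0.002238)  (running Σ = (0.111388, -0.000231))
  m=5: (0.010334, -0.007706) × (0.013883, 0.032689) = (0.000395, 0.000231)  (running Σ = (0.111783, -0.000000))
Σ over m = (0.111783, -0.000000); ×(4π/11) → (0.127701, -0.000000). Real part: 0.127701

0.127701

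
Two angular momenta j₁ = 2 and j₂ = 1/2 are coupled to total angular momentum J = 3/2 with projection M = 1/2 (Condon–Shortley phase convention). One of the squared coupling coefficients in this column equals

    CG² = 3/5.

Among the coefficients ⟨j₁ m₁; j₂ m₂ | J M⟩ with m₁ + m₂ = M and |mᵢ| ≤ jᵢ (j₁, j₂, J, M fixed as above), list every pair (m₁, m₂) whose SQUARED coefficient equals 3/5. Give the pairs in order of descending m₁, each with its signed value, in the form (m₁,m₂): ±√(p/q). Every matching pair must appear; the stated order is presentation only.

Admissible pairs with m₁+m₂ = M = 1/2: (0,1/2), (1,-1/2)
  (m₁,m₂)=(1,-1/2): CG² = 3/5, CG = +√(3/5)   ← matches the target
  (m₁,m₂)=(0,1/2): CG² = 2/5, CG = −√(2/5)
Pairs with CG² = 3/5: (1,-1/2): +√(3/5)

(1,-1/2): +√(3/5)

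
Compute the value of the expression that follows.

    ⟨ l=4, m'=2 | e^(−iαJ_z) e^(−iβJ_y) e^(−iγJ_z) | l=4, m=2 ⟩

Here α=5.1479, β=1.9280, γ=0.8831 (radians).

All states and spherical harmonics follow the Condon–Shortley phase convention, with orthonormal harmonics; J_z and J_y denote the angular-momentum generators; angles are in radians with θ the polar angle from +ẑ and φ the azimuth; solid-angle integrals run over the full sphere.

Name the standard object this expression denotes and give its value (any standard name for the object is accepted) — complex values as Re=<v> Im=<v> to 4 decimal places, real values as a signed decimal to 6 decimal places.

This is a Wigner D-matrix element — the rotation-matrix element ⟨l m'| R(α,β,γ) |l m⟩ in the angular-momentum basis.
First d^4_{2,2}(β=1.9280), then the phase factors e^{-i(2)α} and e^{-i(2)γ}:
Half-angle: c=0.570239, s=0.821479. N=√(720·2·720·2)=1440.000000
k∈{0,1,2} keeps every argument non-negative
  k=0: (−1)^0·1440.0000/(1440)·0.5702^8·0.8215^0 = +0.011180
  k=1: (−1)^1·1440.0000/(120)·0.5702^6·0.8215^2 = -0.278429
  k=2: (−1)^2·1440.0000/(96)·0.5702^4·0.8215^4 = +0.722277
d^4_{2,2}(1.9280) = +0.011180 -0.278429 +0.722277 = +0.455029
Phases: e^{-i·(2)·5.1479}=-0.644045+0.764988i, e^{-i·(2)·0.8831}=-0.194163-0.980969i ⇒ D=+0.398368+0.219896i

Wigner D-matrix element, Re=0.3984 Im=0.2199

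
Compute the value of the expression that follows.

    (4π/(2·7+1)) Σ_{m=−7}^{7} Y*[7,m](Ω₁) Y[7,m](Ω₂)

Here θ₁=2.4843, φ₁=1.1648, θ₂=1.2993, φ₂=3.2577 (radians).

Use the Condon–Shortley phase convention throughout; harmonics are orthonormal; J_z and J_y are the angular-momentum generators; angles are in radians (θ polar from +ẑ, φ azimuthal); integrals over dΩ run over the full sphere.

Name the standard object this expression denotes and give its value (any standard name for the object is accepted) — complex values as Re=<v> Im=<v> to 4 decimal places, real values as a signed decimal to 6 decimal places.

Legendre polynomial (addition theorem), -0.234427

This sum is the spherical-harmonic addition theorem: it equals the Legendre polynomial P_l(cos γ) of the angle γ between the two directions.
Addition theorem: P_7(cos γ) = (4π/15) Σ_m Y*_{lm}(Ω₁) Y_{lm}(Ω₂), m = −7…7:
  term(m=-7) = -0.003004-0.005332i   from Y*(Ω₁)=-0.004691+0.015184i, Y(Ω₂)=-0.264748+0.279643i
  term(m=-6) = -0.030901-0.000277i   from Y*(Ω₁)=-0.058648-0.049964i, Y(Ω₂)=+0.307638-0.257360i
  term(m=-5) = +0.002241-0.003815i   from Y*(Ω₁)=+0.200146-0.098959i, Y(Ω₂)=+0.016569-0.010868i
  term(m=-4) = -0.072176-0.126757i   from Y*(Ω₁)=+0.022153+0.416100i, Y(Ω₂)=-0.312977+0.156795i
  term(m=-3) = -0.044739-0.000201i   from Y*(Ω₁)=-0.421529-0.155213i, Y(Ω₂)=+0.093618-0.033995i
  term(m=-2) = +0.015778-0.027141i   from Y*(Ω₁)=+0.070855-0.074728i, Y(Ω₂)=+0.296673-0.070158i
  term(m=-1) = +0.025472+0.044272i   from Y*(Ω₁)=-0.142022-0.330376i, Y(Ω₂)=-0.141077+0.016454i
  term(m=+0) = -0.065168+0.000000i   from Y*(Ω₁)=+0.225654-0.000000i, Y(Ω₂)=-0.288796+0.000000i
  term(m=+1) = +0.025472-0.044272i   from Y*(Ω₁)=+0.142022-0.330376i, Y(Ω₂)=+0.141077+0.016454i
  term(m=+2) = +0.015778+0.027141i   from Y*(Ω₁)=+0.070855+0.074728i, Y(Ω₂)=+0.296673+0.070158i
  term(m=+3) = -0.044739+0.000201i   from Y*(Ω₁)=+0.421529-0.155213i, Y(Ω₂)=-0.093618-0.033995i
  term(m=+4) = -0.072176+0.126757i   from Y*(Ω₁)=+0.022153-0.416100i, Y(Ω₂)=-0.312977-0.156795i
  term(m=+5) = +0.002241+0.003815i   from Y*(Ω₁)=-0.200146-0.098959i, Y(Ω₂)=-0.016569-0.010868i
  term(m=+6) = -0.030901+0.000277i   from Y*(Ω₁)=-0.058648+0.049964i, Y(Ω₂)=+0.307638+0.257360i
  term(m=+7) = -0.003004+0.005332i   from Y*(Ω₁)=+0.004691+0.015184i, Y(Ω₂)=+0.264748+0.279643i
Total Σ_m = -0.279827+0.000000i. Multiply by 0.837758: -0.234427+0.000000i. P_7(cos γ) = -0.234427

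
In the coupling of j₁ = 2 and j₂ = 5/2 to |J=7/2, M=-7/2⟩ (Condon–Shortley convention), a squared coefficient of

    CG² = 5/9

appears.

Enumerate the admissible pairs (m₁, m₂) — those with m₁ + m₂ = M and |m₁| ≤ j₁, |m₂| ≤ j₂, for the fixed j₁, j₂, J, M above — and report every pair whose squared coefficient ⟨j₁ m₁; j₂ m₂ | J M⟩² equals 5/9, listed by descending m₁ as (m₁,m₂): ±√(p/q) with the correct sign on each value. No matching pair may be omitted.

(-1,-5/2): +√(5/9)

Admissible pairs with m₁+m₂ = M = -7/2: (-2,-3/2), (-1,-5/2)
  (m₁,m₂)=(-1,-5/2): CG² = 5/9, CG = +√(5/9)   ← matches the target
  (m₁,m₂)=(-2,-3/2): CG² = 4/9, CG = −√(4/9)
Pairs with CG² = 5/9: (-1,-5/2): +√(5/9)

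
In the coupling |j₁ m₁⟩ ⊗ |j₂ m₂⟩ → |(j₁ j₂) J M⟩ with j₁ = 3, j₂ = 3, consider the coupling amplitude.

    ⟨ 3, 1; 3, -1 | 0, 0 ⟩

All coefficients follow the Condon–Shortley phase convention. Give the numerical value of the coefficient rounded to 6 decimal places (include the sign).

+√(1/7) ≈ +0.377964

triangle: 6!·0!·0!/7! = 720/5040
(j±m)!: 4!·2!·2!·4!·0!·0! = 2304
prefactor² = (2J+1)·Δ·N² = 2304/7
  k=2: +1/(2!·4!·0!·0!·0!·0!) = 1/48
Σ = 1/48  ⇒  CG² = 2304/7·(1/48)² = 1/7
CG = +√(1/7) = +0.377964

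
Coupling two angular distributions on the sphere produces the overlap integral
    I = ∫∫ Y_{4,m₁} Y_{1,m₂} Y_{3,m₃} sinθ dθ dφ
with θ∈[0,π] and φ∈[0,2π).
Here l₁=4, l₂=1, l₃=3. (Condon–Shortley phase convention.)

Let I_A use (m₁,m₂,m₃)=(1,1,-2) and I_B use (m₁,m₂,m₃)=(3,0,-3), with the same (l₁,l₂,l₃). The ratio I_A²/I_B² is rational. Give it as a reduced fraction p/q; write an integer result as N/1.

3/7

l's match ⇒ only the (l;m) 3-j factors differ between A and B.
A: triangle coeff Δ(4,1,3) = 1/252; Σ_t [2,2]: t=2:+1/240 = 1/240; (3j)²=1/84 [(4 1 3; 1 1 -2)], sign=-1
B: triangle coeff Δ(4,1,3) = 1/252; Σ_t [1,1]: t=1:−1/720 = -1/720; (3j)²=1/36 [(4 1 3; 3 0 -3)], sign=-1
I_A²/I_B² = (1/84)/(1/36) = 3/7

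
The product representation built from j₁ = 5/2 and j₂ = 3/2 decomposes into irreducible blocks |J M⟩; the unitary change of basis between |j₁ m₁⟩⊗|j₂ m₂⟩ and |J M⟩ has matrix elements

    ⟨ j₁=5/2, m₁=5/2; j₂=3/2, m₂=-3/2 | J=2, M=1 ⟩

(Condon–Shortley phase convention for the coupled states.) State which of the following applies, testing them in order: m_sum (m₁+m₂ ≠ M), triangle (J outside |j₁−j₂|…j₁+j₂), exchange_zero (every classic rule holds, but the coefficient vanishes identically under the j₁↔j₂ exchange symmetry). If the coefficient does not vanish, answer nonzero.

nonzero

m-sum: m₁+m₂ = 5/2+(-3/2) = 1, M = 1  ✓
triangle: |j₁−j₂| = 1 ≤ J = 2 ≤ j₁+j₂ = 4  ✓
exchange: j₁≠j₂ or m₁≠m₂ — the exchange symmetry imposes no constraint here
value check: CG = +√(5/14) = +0.597614 ≠ 0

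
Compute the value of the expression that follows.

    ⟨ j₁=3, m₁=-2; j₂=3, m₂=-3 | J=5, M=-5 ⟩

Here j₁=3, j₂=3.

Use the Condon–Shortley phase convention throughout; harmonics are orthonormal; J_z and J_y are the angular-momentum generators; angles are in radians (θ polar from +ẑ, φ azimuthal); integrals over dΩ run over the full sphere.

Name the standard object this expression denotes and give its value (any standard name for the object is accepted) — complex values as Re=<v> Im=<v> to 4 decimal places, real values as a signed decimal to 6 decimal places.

This is a Clebsch–Gordan (vector-coupling) coefficient.
√[11·1!5!5!/12! · 1!5!0!6!0!10!] = √(103680000)
  +(−1)^0/∏(0,1,5,0,0,5)! = 1/14400  (running 1/14400)
⟨..|..⟩ = √(103680000)·(1/14400) = +0.707107

Clebsch–Gordan coefficient, +√(1/2) ≈ +0.707107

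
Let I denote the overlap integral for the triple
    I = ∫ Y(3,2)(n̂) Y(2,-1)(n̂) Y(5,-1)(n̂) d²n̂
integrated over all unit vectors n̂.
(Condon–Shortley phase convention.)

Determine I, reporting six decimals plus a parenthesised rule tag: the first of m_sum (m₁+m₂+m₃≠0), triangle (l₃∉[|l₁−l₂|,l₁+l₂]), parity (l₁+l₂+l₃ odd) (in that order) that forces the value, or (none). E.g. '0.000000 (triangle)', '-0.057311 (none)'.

-0.117387 (none)

m-sum 0 ✓  L=10 even ✓  1≤5≤5 ✓
Π(2lᵢ+1) = 7×5×11 = 385
triangle coeff Δ(3,2,5) = 1/2310
Σ_t [0,0]: t=0:+1/144 = 1/144
(3j)²=10/231 [(3 2 5; 0 0 0)], sign=-1
Σ_t [0,0]: t=0:+1/720 = 1/720
(3j)²=4/385 [(3 2 5; 2 -1 -1)], sign=+1
⇒ 4πI² = 40/231
I = (-1)√(40/231/(4π)) = -0.11738675
No selection rule forces the value: the integral is nonzero (none).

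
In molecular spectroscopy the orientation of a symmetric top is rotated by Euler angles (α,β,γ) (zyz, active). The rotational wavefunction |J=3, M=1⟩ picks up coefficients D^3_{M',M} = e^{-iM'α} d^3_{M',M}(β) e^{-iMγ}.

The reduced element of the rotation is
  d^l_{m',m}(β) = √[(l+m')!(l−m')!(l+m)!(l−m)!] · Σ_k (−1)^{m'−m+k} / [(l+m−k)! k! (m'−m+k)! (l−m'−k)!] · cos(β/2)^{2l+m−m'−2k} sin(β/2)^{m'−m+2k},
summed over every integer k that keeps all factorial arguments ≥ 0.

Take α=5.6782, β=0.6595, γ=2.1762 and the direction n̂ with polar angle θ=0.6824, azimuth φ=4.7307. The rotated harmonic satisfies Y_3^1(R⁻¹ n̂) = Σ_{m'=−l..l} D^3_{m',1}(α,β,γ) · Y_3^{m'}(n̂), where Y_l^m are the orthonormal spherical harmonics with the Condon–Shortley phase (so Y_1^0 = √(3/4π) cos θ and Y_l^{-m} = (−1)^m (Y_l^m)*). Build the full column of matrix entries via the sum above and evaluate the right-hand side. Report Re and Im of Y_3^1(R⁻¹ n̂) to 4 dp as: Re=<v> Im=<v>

Need the full column D^3_{m',1} for m'=−3..3 at α=5.6782, β=0.6595, γ=2.1762.
cos(β/2)=0.946123, sin(β/2)=0.323807
d^3_{-3,1}: single k=4 term ⇒ +0.038114;  D = -0.025167+0.028623i
d^3_{-2,1}: k∈[3..4] ⇒ +0.181857 -0.010651 = +0.171206;  D = -0.166111+0.041457i
d^3_{-1,1}: k∈[2..4] ⇒ +0.504096 -0.078728 +0.001153 = +0.426521;  D = -0.399119-0.150415i
d^3_{0,1}: k∈[1..3] ⇒ +0.850384 -0.298822 +0.011667 = +0.563229;  D = -0.320531-0.463128i
d^3_{1,1}: k∈[0..2] ⇒ +0.717276 -0.672128 +0.059046 = +0.104194;  D = -0.000044-0.104194i
d^3_{2,1}: k∈[0..1] ⇒ -0.776291 +0.181857 = -0.594434;  D = -0.337880+0.489069i
d^3_{3,1}: single k=0 term ⇒ +0.325393;  D = +0.304391-0.115006i
Y_3^{m'}(θ=0.6824,φ=4.7307) and Σ D·Y over m':
  (-0.0252+0.0286i)·(-0.0057-0.1045i)  (-0.1661+0.0415i)·(-0.3152+0.0115i)  (-0.3991-0.1504i)·(+0.0075+0.4099i)  (-0.3205-0.4631i)·(+0.0033+0.0000i)  (-0.0000-0.1042i)·(-0.0075+0.4099i)  (-0.3379+0.4891i)·(-0.3152-0.0115i)  (+0.3044-0.1150i)·(+0.0057-0.1045i)
Y_3^1(R⁻¹ n̂) = +0.257222-0.360738i

Re=0.2572 Im=-0.3607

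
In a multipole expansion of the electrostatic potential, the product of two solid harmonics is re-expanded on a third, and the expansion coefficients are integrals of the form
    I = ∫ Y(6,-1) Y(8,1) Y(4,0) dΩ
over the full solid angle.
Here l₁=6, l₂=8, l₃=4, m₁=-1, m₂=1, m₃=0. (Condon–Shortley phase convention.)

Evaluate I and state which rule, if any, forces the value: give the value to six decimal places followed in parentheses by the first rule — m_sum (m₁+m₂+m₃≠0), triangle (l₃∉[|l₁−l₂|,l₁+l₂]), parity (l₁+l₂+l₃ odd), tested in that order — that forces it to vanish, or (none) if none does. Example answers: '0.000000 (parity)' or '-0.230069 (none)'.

Checks pass: Σm=0; 18 even; l₃=4∈[2,14].
(2·6+1)(2·8+1)(2·4+1) = 1989
Δ: 10! 2! 6! / 19! → 1/23279256
sum: t=4:+1/1658880 t=5:−1/518400 t=6:+1/1658880 = -1/1382400
3j²(6 8 4; 0 0 0) = Δ·Π!·Σ² = 504/46189  (sign -1)
sum: t=5:−1/1382400 t=6:+1/622080 t=7:−1/2903040 = 47/87091200
3j²(6 8 4; -1 1 0) = Δ·Π!·Σ² = 2209/277134  (sign +1)
combine: 4πI² = 1989·504/46189·2209/277134 = 1670004/9653501
take √, sign -1: I = -0.11733063
No selection rule forces the value: the integral is nonzero (none).

-0.117331 (none)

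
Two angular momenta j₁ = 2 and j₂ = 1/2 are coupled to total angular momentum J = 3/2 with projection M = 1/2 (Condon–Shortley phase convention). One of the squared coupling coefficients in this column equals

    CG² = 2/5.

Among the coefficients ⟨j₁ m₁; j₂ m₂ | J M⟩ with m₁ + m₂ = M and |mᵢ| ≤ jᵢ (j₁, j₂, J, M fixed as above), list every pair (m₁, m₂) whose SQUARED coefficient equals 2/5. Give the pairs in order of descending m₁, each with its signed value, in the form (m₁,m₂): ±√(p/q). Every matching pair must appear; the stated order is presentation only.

Admissible pairs with m₁+m₂ = M = 1/2: (0,1/2), (1,-1/2)
  (m₁,m₂)=(1,-1/2): CG² = 3/5, CG = +√(3/5)
  (m₁,m₂)=(0,1/2): CG² = 2/5, CG = −√(2/5)   ← matches the target
Pairs with CG² = 2/5: (0,1/2): −√(2/5)

(0,1/2): −√(2/5)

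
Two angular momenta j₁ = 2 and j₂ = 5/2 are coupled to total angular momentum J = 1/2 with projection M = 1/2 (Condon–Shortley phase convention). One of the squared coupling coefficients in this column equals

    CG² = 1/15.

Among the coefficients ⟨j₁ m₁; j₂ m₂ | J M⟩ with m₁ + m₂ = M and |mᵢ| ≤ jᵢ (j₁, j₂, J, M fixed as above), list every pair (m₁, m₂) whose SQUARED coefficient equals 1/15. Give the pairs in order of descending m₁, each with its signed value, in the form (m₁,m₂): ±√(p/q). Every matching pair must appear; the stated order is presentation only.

Admissible pairs with m₁+m₂ = M = 1/2: (-2,5/2), (-1,3/2), (0,1/2), (1,-1/2), (2,-3/2)
  (m₁,m₂)=(2,-3/2): CG² = 1/15, CG = +√(1/15)   ← matches the target
  (m₁,m₂)=(1,-1/2): CG² = 2/15, CG = −√(2/15)
  (m₁,m₂)=(0,1/2): CG² = 1/5, CG = +√(1/5)
  (m₁,m₂)=(-1,3/2): CG² = 4/15, CG = −√(4/15)
  (m₁,m₂)=(-2,5/2): CG² = 1/3, CG = +√(1/3)
Pairs with CG² = 1/15: (2,-3/2): +√(1/15)

(2,-3/2): +√(1/15)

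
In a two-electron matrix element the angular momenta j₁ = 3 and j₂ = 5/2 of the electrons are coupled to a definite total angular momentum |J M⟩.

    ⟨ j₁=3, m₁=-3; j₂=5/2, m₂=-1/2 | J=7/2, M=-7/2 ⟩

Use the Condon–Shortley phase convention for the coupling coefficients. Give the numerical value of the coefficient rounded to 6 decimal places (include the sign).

+√(1/3) = +0.577350

j₁+j₂−J=2  J+j₁−j₂=4  J−j₁+j₂=3  j₁+j₂+J+1=10
(j₁±m₁, j₂±m₂, J±M) = (0,6,2,3,0,7)
P² = 27648
sum k=2..2:
  [2] +1/288 = 1/288
S = 1/288
C² = P²·S² = 1/3 ; C = +0.577350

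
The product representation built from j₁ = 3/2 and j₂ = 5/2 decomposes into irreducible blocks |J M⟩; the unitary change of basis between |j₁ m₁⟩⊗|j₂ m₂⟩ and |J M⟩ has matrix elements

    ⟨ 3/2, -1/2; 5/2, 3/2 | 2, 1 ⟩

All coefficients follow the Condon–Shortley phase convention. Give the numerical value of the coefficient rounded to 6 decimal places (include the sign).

j₁+j₂−J=2  J+j₁−j₂=1  J−j₁+j₂=3  j₁+j₂+J+1=7
(j₁±m₁, j₂±m₂, J±M) = (1,2,4,1,3,1)
P² = 24/7
sum k=1..2:
  [1] −1/6 = -1/6
  [2] +1/4 = 1/4
S = 1/12
C² = P²·S² = 1/42 ; C = +0.154303

+0.154303  (= +√(1/42))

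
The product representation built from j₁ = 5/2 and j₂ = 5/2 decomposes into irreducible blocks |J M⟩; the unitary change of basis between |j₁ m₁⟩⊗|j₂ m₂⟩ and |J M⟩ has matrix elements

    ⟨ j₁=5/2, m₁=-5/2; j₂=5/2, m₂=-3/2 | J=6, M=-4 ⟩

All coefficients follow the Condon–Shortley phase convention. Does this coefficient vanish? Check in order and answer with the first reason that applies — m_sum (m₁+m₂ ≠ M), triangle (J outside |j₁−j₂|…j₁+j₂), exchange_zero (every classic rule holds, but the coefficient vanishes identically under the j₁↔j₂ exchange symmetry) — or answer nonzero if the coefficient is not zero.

triangle

m-sum: m₁+m₂ = -5/2+(-3/2) = -4, M = -4  ✓
triangle: need |j₁−j₂| ≤ J ≤ j₁+j₂, i.e. J ∈ [0, 5]; J = 6 is outside ✗ ⇒ coefficient is 0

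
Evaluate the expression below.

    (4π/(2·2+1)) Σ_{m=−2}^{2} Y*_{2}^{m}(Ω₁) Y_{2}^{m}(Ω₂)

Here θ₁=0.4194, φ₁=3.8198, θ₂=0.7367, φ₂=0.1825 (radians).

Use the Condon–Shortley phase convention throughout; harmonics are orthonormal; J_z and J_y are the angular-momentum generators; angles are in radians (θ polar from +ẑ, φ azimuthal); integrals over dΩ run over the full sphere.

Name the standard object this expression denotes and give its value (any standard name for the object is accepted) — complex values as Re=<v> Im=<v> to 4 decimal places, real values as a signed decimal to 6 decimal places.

Legendre polynomial (addition theorem), -0.215062

This sum is the spherical-harmonic addition theorem: it equals the Legendre polynomial P_l(cos γ) of the angle γ between the two directions.
Addition theorem: P_2(cos γ) = (4π/5) Σ_m Y*_{lm}(Ω₁) Y_{lm}(Ω₂), m = −2…2:
  [-2]  conj(Y_{2,-2})(Ω₁) = (0.013627, 0.062586) ; Y_{2,-2}(Ω₂) = (0.162870, -0.062236) ; Δ = (0.006115, 0.009345)
  [-1]  conj(Y_{2,-1})(Ω₁) = (-0.223741, -0.180268) ; Y_{2,-1}(Ω₂) = (0.378059, -0.069772) ; Δ = (-0.097165, -0.052541)
  [+0]  conj(Y_{2,0})(Ω₁) = (0.473887, -0.000000) ; Y_{2,0}(Ω₂) = (0.203700, 0.000000) ; Δ = (0.096531, 0.000000)
  [+1]  conj(Y_{2,1})(Ω₁) = (0.223741, -0.180268) ; Y_{2,1}(Ω₂) = (-0.378059, -0.069772) ; Δ = (-0.097165, 0.052541)
  [+2]  conj(Y_{2,2})(Ω₁) = (0.013627, -0.062586) ; Y_{2,2}(Ω₂) = (0.162870, 0.062236) ; Δ = (0.006115, -0.009345)
Total Σ_m = (-0.085570, 0.000000). Multiply by 2.513274: (-0.215062, 0.000000). P_2(cos γ) = -0.215062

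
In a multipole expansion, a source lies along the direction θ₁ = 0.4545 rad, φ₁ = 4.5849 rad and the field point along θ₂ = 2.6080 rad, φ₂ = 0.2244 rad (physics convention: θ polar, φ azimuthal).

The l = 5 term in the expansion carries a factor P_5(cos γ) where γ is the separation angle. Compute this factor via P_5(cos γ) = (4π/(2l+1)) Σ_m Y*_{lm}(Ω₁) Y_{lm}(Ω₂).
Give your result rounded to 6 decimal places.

0.283779

Term-by-term m-sum for l=5 (normalisation 4π/11 = 1.142397):
  m=-5: Y*=-0.004505-0.006082i  Y=+0.006855-0.014235i  product -0.000117+0.000022i
  m=-4: Y*=+0.042752-0.023911i  Y=-0.052732+0.066124i  product -0.000673+0.004088i
  m=-3: Y*=+0.068445+0.170144i  Y=+0.201852-0.160972i  product +0.041204+0.023326i
  m=-2: Y*=-0.403776+0.105245i  Y=-0.416257+0.200459i  product +0.146977-0.124750i
  m=-1: Y*=-0.060489-0.471893i  Y=+0.343333-0.078364i  product -0.057747-0.157276i
  m=+0: Y*=-0.047583-0.000000i  Y=+0.228671+0.000000i  product -0.010881-0.000000i
  m=+1: Y*=+0.060489-0.471893i  Y=-0.343333-0.078364i  product -0.057747+0.157276i
  m=+2: Y*=-0.403776-0.105245i  Y=-0.416257-0.200459i  product +0.146977+0.124750i
  m=+3: Y*=-0.068445+0.170144i  Y=-0.201852-0.160972i  product +0.041204-0.023326i
  m=+4: Y*=+0.042752+0.023911i  Y=-0.052732-0.066124i  product -0.000673-0.004088i
  m=+5: Y*=+0.004505-0.006082i  Y=-0.006855-0.014235i  product -0.000117-0.000022i
Σ over m = +0.248407-0.000000i; ×(4π/11) → +0.283779-0.000000i. Real part: 0.283779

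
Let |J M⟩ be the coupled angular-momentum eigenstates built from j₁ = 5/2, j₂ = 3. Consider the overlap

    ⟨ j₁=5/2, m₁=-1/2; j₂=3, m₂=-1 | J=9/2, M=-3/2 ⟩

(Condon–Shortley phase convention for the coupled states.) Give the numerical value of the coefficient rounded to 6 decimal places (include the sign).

+0.147122

triangle: 1!*4!*5!/11! = 2880/39916800
(j±m)!: 2!*3!*2!*4!*3!*6! = 2488320
prefactor² = (2J+1)*Δ*N² = 138240/77
  k=0: +1/(0!*1!*3!*2!*1!*3!) = 1/72
  k=1: −1/(1!*0!*2!*1!*2!*4!) = -1/96
Σ = 1/288  ⇒  CG² = 138240/77*(1/288)² = 5/231
CG = +√(5/231) = +0.147122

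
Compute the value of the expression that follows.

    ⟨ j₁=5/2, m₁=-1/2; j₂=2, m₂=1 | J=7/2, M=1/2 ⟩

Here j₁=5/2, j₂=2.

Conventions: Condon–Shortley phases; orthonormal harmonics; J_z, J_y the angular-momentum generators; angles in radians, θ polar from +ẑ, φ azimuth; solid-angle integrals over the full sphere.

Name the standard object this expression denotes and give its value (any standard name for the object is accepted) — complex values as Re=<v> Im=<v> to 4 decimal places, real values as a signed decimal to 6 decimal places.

This is a Clebsch–Gordan (vector-coupling) coefficient.
√[8·1!4!3!/9! · 2!3!3!1!4!3!] = √(1152/35)
  +(−1)^0/∏(0,1,3,3,1,0)! = 1/36  (running 1/36)
  +(−1)^1/∏(1,0,2,2,2,1)! = -1/8  (running -7/72)
⟨..|..⟩ = √(1152/35)·(-7/72) = -0.557773

Clebsch–Gordan coefficient, −√(14/45) ≈ -0.557773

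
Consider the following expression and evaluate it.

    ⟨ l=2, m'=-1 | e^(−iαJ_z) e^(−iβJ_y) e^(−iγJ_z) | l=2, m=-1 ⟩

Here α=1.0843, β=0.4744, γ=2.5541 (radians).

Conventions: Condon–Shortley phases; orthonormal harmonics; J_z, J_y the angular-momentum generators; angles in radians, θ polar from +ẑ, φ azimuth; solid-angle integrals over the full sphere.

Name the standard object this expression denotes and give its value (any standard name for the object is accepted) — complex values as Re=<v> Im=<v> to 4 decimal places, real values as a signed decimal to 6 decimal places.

Wigner D-matrix element, Re=-0.6471 Im=-0.3508

This is a Wigner D-matrix element — the rotation-matrix element ⟨l m'| R(α,β,γ) |l m⟩ in the angular-momentum basis.
First d^2_{-1,-1}(β=0.4744), then the phase factors e^{-i(-1)α} and e^{-i(-1)γ}:
With c≡cos(β/2)=0.972000 and s≡sin(β/2)=0.234982, N=[1·6·1·6]^{1/2}=6.000000
The bounds max(0,m−m')=0 and min(l+m,l−m')=1 give 2 terms
  k=0: (−1)^0·6.0000/(6)·0.9720^4·0.2350^0 = +0.892616
  k=1: (−1)^1·6.0000/(2)·0.9720^2·0.2350^2 = -0.156503
d^2_{-1,-1}(0.4744) = +0.892616 -0.156503 = +0.736113
Attach z-rotation phases: D = e^{-i(-1)(1.0843)}·(+0.736113)·e^{-i(-1)(2.5541)} = -0.647123-0.350847i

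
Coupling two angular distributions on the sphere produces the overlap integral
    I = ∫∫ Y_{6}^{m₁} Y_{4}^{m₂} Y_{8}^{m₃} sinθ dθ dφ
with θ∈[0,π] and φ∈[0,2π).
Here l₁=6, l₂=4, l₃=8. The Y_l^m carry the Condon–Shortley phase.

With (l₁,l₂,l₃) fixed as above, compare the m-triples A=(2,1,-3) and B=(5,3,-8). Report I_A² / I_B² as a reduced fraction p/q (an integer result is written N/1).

2880/7007

l's match ⇒ only the (l;m) 3-j factors differ between A and B.
A: triangle coeff Δ(6,4,8) = 1/23279256; Σ_t [0,2]: t=0:+1/4147200 t=1:−1/1451520 t=2:+1/5806080 = -1/3628800; (3j)²=320/29393 [(6 4 8; 2 1 -3)], sign=+1
B: triangle coeff Δ(6,4,8) = 1/23279256; Σ_t [1,1]: t=1:−1/2612736000 = -1/2612736000; (3j)²=77/2907 [(6 4 8; 5 3 -8)], sign=-1
I_A²/I_B² = (320/29393)/(77/2907) = 2880/7007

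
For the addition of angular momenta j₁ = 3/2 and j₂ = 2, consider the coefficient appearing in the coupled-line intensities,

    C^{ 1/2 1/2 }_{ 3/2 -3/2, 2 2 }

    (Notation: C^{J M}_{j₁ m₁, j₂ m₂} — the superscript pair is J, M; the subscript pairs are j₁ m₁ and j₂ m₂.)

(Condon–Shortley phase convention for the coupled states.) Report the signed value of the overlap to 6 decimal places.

√[2·3!0!1!/5! · 0!3!4!0!1!0!] = √(72/5)
  +(−1)^3/∏(3,0,0,1,0,0)! = -1/6  (running -1/6)
⟨..|..⟩ = √(72/5)·(-1/6) = -0.632456

−√(2/5) = -0.632456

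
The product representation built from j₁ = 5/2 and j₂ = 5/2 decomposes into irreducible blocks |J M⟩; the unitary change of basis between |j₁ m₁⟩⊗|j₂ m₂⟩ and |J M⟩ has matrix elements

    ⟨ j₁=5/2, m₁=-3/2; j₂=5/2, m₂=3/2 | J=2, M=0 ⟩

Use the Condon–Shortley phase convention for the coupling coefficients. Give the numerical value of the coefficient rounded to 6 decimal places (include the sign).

√[5·3!2!2!/8! · 1!4!4!1!2!2!] = √(48/7)
  +(−1)^2/∏(2,1,2,2,0,0)! = 1/8  (running 1/8)
  +(−1)^3/∏(3,0,1,1,1,1)! = -1/6  (running -1/24)
⟨..|..⟩ = √(48/7)·(-1/24) = -0.109109

−√(1/84) ≈ -0.109109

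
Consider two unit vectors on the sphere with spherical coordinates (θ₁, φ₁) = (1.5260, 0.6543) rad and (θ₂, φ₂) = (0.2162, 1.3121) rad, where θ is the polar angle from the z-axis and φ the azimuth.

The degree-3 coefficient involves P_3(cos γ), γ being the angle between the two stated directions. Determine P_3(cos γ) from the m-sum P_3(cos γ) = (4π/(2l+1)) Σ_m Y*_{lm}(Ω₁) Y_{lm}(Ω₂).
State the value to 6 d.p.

-0.295719

Expand P_3 via completeness: Σ_{m} conj(Y_{3,m}) at Ω₁ times Y_{3,m} at Ω₂ —
  [-3]  conj(Y_{3,-3})(Ω₁) = (-0.158956, 0.384400) ; Y_{3,-3}(Ω₂) = (-0.002885, 0.002939) ; Δ = (-0.000671, -0.001576)
  [-2]  conj(Y_{3,-2})(Ω₁) = (0.011839, 0.044113) ; Y_{3,-2}(Ω₂) = (-0.039923, -0.022720) ; Δ = (0.000530, -0.002030)
  [-1]  conj(Y_{3,-1})(Ω₁) = (-0.253609, -0.194521) ; Y_{3,-1}(Ω₂) = (0.066862, -0.252665) ; Δ = (-0.066105, 0.051072)
  [+0]  conj(Y_{3,0})(Ω₁) = (-0.049966, -0.000000) ; Y_{3,0}(Ω₂) = (0.645111, 0.000000) ; Δ = (-0.032234, -0.000000)
  [+1]  conj(Y_{3,1})(Ω₁) = (0.253609, -0.194521) ; Y_{3,1}(Ω₂) = (-0.066862, -0.252665) ; Δ = (-0.066105, -0.051072)
  [+2]  conj(Y_{3,2})(Ω₁) = (0.011839, -0.044113) ; Y_{3,2}(Ω₂) = (-0.039923, 0.022720) ; Δ = (0.000530, 0.002030)
  [+3]  conj(Y_{3,3})(Ω₁) = (0.158956, 0.384400) ; Y_{3,3}(Ω₂) = (0.002885, 0.002939) ; Δ = (-0.000671, 0.001576)
Σ over m = (-0.164728, -0.000000); ×(4π/7) → (-0.295719, -0.000000). Real part: -0.295719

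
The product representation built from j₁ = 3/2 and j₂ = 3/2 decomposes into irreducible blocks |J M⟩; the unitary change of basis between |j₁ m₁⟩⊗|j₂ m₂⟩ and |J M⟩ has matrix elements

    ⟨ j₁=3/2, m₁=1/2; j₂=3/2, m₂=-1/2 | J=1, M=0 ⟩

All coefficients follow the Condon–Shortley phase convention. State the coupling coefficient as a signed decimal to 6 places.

−√(1/20) = -0.223607

j₁+j₂−J=2  J+j₁−j₂=1  J−j₁+j₂=1  j₁+j₂+J+1=5
(j₁±m₁, j₂±m₂, J±M) = (2,1,1,2,1,1)
P² = 1/5
sum k=0..1:
  [0] +1/2 = 1/2
  [1] −1/1 = -1
S = -1/2
C² = P²·S² = 1/20 ; C = -0.223607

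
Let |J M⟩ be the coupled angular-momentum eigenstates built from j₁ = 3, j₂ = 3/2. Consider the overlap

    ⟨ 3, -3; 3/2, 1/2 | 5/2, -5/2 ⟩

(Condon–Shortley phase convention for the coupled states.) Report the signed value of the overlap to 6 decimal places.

√[6·2!4!1!/8! · 0!6!2!1!0!5!] = √(8640/7)
  +(−1)^2/∏(2,0,4,0,0,1)! = 1/48  (running 1/48)
⟨..|..⟩ = √(8640/7)·(1/48) = +0.731925

+0.731925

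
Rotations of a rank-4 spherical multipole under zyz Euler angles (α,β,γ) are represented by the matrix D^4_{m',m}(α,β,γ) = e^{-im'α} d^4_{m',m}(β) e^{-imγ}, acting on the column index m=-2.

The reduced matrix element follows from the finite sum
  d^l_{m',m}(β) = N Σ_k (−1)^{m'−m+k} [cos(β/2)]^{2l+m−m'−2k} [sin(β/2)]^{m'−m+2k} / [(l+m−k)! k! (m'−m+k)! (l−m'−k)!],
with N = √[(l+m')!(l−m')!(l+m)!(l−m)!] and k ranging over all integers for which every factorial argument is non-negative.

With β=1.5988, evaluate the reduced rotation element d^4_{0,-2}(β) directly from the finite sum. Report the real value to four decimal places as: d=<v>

d=-0.3928

d^4_{0,-2}(β=1.5988) via the finite sum:
With c≡cos(β/2)=0.697137 and s≡sin(β/2)=0.716938, N=[24·24·2·720]^{1/2}=910.735966
k: max(0,(-2)−(0))=0 … min(4+(-2),4−(0))=2
  k=0: (−1)^2·910.7360/(96)·0.6971^6·0.7169^2 = +0.559749
  k=1: (−1)^3·910.7360/(36)·0.6971^4·0.7169^4 = -1.578661
  k=2: (−1)^4·910.7360/(96)·0.6971^2·0.7169^6 = +0.626105
d^4_{0,-2}(1.5988) = +0.559749 -1.578661 +0.626105 = -0.392807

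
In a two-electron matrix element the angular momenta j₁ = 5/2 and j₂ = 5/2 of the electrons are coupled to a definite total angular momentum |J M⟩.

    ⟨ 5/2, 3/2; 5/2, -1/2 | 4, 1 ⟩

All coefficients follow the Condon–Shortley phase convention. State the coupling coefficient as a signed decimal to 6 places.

triangle: 1!·4!·4!/10! = 576/3628800
(j±m)!: 4!·1!·2!·3!·5!·3! = 207360
prefactor² = (2J+1)·Δ·N² = 10368/35
  k=0: +1/(0!·1!·1!·2!·3!·2!) = 1/24
  k=1: −1/(1!·0!·0!·1!·4!·3!) = -1/144
Σ = 5/144  ⇒  CG² = 10368/35·(5/144)² = 5/14
CG = +√(5/14) = +0.597614

+0.597614  (= +√(5/14))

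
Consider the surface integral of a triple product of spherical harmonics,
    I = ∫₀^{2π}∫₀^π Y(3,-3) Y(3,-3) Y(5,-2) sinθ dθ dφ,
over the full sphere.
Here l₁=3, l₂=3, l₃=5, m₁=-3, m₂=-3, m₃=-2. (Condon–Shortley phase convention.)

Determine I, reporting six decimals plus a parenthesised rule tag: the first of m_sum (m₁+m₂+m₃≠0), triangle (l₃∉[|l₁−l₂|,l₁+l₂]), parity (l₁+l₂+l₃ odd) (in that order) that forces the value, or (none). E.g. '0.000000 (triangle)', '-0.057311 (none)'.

0.000000 (m_sum)

-3 − 3 − 2 = -8 ≠ 0: azimuthal integral kills it; I = 0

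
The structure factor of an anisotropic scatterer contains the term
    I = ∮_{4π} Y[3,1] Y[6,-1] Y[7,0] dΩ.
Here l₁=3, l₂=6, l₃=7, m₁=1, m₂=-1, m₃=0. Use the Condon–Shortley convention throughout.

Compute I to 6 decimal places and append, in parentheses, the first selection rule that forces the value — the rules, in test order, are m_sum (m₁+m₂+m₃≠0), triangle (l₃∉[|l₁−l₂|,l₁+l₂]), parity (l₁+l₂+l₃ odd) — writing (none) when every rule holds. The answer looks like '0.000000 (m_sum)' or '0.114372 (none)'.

Checks pass: Σm=0; 16 even; l₃=7∈[3,9].
(2·3+1)(2·6+1)(2·7+1) = 1365
Δ: 2! 4! 10! / 17! → 1/2042040
sum: t=0:+1/207360 t=1:−1/57600 t=2:+1/207360 = -1/129600
3j²(3 6 7; 0 0 0) = Δ·Π!·Σ² = 168/12155  (sign +1)
sum: t=0:+1/115200 t=1:−1/103680 t=2:+1/1451520 = -1/3628800
3j²(3 6 7; 1 -1 0) = Δ·Π!·Σ² = 1/36465  (sign +1)
combine: 4πI² = 1365·168/12155·1/36465 = 1176/2272985
take √, sign +1: I = 0.00641653
No selection rule forces the value: the integral is nonzero (none).

0.006417 (none)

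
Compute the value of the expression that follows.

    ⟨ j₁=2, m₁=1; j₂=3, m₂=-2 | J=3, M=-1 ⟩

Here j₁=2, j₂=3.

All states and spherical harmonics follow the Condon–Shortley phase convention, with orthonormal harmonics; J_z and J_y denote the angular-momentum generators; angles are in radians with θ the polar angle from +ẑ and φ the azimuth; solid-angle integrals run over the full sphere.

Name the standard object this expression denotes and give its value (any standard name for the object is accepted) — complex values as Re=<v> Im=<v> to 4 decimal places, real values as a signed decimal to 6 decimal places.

This is a Clebsch–Gordan (vector-coupling) coefficient.
√[7·2!2!4!/9! · 3!1!1!5!2!4!] = √(64)
  +(−1)^0/∏(0,2,1,1,1,3)! = 1/12  (running 1/12)
  +(−1)^1/∏(1,1,0,0,2,4)! = -1/48  (running 1/16)
⟨..|..⟩ = √(64)·(1/16) = +0.500000

Clebsch–Gordan coefficient, +√(1/4) ≈ +0.500000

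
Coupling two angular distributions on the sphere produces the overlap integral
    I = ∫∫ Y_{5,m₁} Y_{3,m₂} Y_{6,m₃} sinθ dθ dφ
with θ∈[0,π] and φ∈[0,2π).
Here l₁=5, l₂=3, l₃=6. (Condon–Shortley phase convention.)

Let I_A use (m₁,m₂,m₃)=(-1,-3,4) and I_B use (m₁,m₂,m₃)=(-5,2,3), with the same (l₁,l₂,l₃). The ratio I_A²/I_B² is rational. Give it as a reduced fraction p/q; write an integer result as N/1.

14/3

l's match ⇒ only the (l;m) 3-j factors differ between A and B.
A: triangle coeff Δ(5,3,6) = 1/675675; Σ_t [0,0]: t=0:+1/69120 = 1/69120; (3j)²=4/143 [(5 3 6; -1 -3 4)], sign=+1
B: triangle coeff Δ(5,3,6) = 1/675675; Σ_t [2,2]: t=2:+1/483840 = 1/483840; (3j)²=6/1001 [(5 3 6; -5 2 3)], sign=-1
I_A²/I_B² = (4/143)/(6/1001) = 14/3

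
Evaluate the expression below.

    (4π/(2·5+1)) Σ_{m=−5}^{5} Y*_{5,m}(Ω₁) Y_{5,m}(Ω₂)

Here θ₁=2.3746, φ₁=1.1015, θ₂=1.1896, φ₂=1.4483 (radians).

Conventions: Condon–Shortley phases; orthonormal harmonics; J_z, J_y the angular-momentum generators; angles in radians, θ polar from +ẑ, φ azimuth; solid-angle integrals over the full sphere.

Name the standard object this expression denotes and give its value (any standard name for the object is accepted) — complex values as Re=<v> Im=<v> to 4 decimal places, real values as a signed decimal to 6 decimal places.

Legendre polynomial (addition theorem), +0.330646

This sum is the spherical-harmonic addition theorem: it equals the Legendre polynomial P_l(cos γ) of the angle γ between the two directions.
Expand P_5 via completeness: Σ_{m} conj(Y_{5,m}) at Ω₁ times Y_{5,m} at Ω₂ —
  m=-5: (0.053336, -0.052309) × (0.183861, -0.261679) = (-0.003882, -0.023574)  (running Σ = (-0.003882, -0.023574))
  m=-4: (0.073927, 0.233686) × (0.357652, 0.190761) = (-0.018138, 0.097681)  (running Σ = (-0.022020, 0.074106))
  m=-3: (-0.418207, -0.068738) × (-0.024419, 0.063430) = (0.014572, -0.024848)  (running Σ = (-0.007448, 0.049258))
  m=-2: (0.192803, -0.263214) × (0.308189, 0.077052) = (0.079701, -0.066264)  (running Σ = (0.072253, -0.017006))
  m=-1: (-0.061729, -0.121733) × (-0.019450, 0.157981) = (0.020432, -0.007384)  (running Σ = (0.092685, -0.024390))
  m=0: (0.366918, -0.000000) × (0.283608, 0.000000) = (0.104061, 0.000000)  (running Σ = (0.196746, -0.024390))
  m=1: (0.061729, -0.121733) × (0.019450, 0.157981) = (0.020432, 0.007384)  (running Σ = (0.217179, -0.017006))
  m=2: (0.192803, 0.263214) × (0.308189, -0.077052) = (0.079701, 0.066264)  (running Σ = (0.296880, 0.049258))
  m=3: (0.418207, -0.068738) × (0.024419, 0.063430) = (0.014572, 0.024848)  (running Σ = (0.311452, 0.074106))
  m=4: (0.073927, -0.233686) × (0.357652, -0.190761) = (-0.018138, -0.097681)  (running Σ = (0.293314, -0.023574))
  m=5: (-0.053336, -0.052309) × (-0.183861, -0.261679) = (-0.003882, 0.023574)  (running Σ = (0.289432, -0.000000))
Total Σ_m = (0.289432, -0.000000). Multiply by 1.142397: (0.330646, -0.000000). P_5(cos γ) = 0.330646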